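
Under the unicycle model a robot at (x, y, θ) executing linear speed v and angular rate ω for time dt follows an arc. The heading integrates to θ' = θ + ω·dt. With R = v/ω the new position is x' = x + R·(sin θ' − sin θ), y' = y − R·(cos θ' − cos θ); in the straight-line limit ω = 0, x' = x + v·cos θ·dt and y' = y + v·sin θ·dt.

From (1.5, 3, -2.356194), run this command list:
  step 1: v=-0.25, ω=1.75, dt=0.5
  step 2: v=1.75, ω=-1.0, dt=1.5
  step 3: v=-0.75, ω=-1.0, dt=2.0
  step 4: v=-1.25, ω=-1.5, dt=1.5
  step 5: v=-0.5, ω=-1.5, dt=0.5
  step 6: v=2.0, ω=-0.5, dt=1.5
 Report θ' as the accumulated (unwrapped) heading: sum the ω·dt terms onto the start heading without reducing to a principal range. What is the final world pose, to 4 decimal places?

(-2.0300, -2.3063, -8.7312)

step 1: θ'=-1.4812 (R=-0.1429) → pose (1.5413, 3.1138, -1.4812)
step 2: θ'=-2.9812 (R=-1.7500) → pose (0.0778, 1.2297, -2.9812)
step 3: θ'=-4.9812 (R=0.7500) → pose (0.9206, 0.2901, -4.9812)
step 4: θ'=-7.2312 (R=0.8333) → pose (-0.5597, 0.0253, -7.2312)
step 5: θ'=-7.9812 (R=0.3333) → pose (-0.6195, 0.2621, -7.9812)
step 6: θ'=-8.7312 (R=-4.0000) → pose (-2.0300, -2.3063, -8.7312)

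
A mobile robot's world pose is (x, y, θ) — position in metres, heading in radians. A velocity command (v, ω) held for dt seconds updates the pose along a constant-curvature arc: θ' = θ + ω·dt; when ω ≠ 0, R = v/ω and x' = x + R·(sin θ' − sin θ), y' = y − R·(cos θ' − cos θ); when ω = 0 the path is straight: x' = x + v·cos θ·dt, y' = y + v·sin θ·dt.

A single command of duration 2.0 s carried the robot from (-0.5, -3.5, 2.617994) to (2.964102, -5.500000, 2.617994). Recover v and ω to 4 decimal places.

v = -2.0000, ω = 0.0000

Δθ = 2.617994 − 2.617994 = 0.000000
ω = Δθ/dt = 0.000000/2.0 = 0.0000
ω = 0 → v = (Δx·cos θ + Δy·sin θ)/dt = -2.0000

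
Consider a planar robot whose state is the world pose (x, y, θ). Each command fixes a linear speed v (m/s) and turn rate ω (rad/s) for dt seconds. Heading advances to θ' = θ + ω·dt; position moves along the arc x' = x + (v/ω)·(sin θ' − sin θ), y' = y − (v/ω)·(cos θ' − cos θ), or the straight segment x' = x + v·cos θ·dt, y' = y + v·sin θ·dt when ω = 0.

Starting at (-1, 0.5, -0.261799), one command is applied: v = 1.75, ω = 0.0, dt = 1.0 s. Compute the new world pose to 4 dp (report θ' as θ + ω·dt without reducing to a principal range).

θ' = -0.2618 + 0.0·1.0 = -0.2618
ω = 0 → straight: x' = -1 + 1.75·cos(-0.2618)·1.0 = 0.6904
y' = 0.5 + 1.75·sin(-0.2618)·1.0 = 0.0471

(0.6904, 0.0471, -0.2618)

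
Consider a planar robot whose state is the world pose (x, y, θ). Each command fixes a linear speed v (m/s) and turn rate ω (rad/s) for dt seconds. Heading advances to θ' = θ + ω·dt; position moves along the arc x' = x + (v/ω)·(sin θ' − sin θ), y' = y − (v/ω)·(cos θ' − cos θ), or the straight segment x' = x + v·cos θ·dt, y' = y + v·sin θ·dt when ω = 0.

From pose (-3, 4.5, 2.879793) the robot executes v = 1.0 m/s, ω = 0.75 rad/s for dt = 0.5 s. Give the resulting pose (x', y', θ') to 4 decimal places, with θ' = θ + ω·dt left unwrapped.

(-3.4957, 4.5369, 3.2548)

θ' = 2.8798 + 0.75·0.5 = 3.2548
R = v/ω = 1.0/0.75 = 1.3333
x' = -3 + 1.3333·(sin 3.2548 − sin 2.8798) = -3.4957
y' = 4.5 − 1.3333·(cos 3.2548 − cos 2.8798) = 4.5369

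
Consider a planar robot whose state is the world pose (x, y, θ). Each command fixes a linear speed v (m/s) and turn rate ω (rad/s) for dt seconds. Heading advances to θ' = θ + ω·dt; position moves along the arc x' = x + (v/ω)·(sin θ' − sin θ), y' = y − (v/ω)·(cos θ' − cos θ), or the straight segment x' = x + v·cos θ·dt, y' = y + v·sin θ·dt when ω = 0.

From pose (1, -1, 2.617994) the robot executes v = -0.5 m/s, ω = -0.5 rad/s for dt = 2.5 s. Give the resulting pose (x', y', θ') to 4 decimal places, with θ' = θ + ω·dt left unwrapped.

(1.4795, -2.0674, 1.3680)

θ' = 2.6180 + -0.5·2.5 = 1.3680
R = v/ω = -0.5/-0.5 = 1.0000
x' = 1 + 1.0000·(sin 1.3680 − sin 2.6180) = 1.4795
y' = -1 − 1.0000·(cos 1.3680 − cos 2.6180) = -2.0674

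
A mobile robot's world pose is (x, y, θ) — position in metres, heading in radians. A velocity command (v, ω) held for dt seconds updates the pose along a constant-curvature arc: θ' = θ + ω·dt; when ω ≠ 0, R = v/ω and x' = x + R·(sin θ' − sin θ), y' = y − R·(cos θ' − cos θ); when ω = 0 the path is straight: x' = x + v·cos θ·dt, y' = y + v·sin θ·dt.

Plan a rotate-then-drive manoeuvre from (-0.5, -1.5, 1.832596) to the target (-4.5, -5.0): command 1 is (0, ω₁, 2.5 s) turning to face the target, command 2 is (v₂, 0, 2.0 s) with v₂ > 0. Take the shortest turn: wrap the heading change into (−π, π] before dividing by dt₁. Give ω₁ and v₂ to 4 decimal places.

ω₁ = 0.8111, v₂ = 2.6575

heading to target = atan2(-5−-1.5, -4.5−-0.5) = -2.4228
Δθ = wrap(-2.4228 − 1.8326) = 2.0278; ω₁ = Δθ/dt₁ = 0.8111
distance = √((-4.5−-0.5)² + (-5−-1.5)²) = 5.3151; v₂ = distance/dt₂ = 2.6575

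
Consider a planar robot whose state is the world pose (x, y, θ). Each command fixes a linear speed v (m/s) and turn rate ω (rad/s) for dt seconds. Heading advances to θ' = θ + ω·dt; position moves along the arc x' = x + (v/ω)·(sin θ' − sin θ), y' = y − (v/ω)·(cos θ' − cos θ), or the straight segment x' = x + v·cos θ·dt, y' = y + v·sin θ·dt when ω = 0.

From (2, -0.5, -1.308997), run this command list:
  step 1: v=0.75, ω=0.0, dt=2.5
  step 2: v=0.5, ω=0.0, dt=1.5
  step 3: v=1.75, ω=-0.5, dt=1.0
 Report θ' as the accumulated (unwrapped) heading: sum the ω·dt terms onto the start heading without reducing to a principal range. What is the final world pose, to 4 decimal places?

step 1: θ'=-1.3090 (straight) → pose (2.4853, -2.3111, -1.3090)
step 2: θ'=-1.3090 (straight) → pose (2.6794, -3.0356, -1.3090)
step 3: θ'=-1.8090 (R=-3.5000) → pose (2.6998, -4.7673, -1.8090)

(2.6998, -4.7673, -1.8090)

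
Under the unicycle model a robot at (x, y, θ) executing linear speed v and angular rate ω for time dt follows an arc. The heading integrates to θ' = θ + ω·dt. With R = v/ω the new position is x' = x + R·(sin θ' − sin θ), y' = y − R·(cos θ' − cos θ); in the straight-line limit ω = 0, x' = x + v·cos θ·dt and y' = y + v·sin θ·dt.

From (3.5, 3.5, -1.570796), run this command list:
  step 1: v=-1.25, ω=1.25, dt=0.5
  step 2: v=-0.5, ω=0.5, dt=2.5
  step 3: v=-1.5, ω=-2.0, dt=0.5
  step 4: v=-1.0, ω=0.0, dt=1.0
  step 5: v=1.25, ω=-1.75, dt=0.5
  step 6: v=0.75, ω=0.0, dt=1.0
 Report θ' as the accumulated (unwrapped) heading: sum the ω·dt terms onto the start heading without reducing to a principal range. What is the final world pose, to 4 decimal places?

(0.9840, 3.9367, -1.5708)

step 1: θ'=-0.9458 (R=-1.0000) → pose (3.3110, 4.0851, -0.9458)
step 2: θ'=0.3042 (R=-1.0000) → pose (2.2005, 4.4541, 0.3042)
step 3: θ'=-0.6958 (R=0.7500) → pose (1.4951, 4.5940, -0.6958)
step 4: θ'=-0.6958 (straight) → pose (0.7275, 5.2350, -0.6958)
step 5: θ'=-1.5708 (R=-0.7143) → pose (0.9840, 4.6867, -1.5708)
step 6: θ'=-1.5708 (straight) → pose (0.9840, 3.9367, -1.5708)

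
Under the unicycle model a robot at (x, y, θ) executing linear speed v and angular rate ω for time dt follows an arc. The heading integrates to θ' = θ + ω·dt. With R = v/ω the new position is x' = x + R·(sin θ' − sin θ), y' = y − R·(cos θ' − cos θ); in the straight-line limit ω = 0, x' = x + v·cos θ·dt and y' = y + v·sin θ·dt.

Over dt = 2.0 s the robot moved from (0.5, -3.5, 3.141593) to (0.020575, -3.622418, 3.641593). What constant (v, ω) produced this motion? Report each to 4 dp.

v = 0.2500, ω = 0.2500

Δθ = 3.641593 − 3.141593 = 0.500000
ω = Δθ/dt = 0.500000/2.0 = 0.2500
R = Δx/(sin θ' − sin θ) = 1.0000
v = R·ω = 1.0000·0.2500 = 0.2500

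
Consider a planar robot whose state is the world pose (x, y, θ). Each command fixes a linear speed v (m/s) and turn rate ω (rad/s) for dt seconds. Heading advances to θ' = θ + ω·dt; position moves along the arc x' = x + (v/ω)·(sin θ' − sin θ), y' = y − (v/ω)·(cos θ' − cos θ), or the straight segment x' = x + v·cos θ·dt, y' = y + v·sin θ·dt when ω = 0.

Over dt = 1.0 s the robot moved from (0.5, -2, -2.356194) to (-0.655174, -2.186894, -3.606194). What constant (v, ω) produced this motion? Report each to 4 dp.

Δθ = -3.606194 − -2.356194 = -1.250000
ω = Δθ/dt = -1.250000/1.0 = -1.2500
R = Δx/(sin θ' − sin θ) = -1.0000
v = R·ω = -1.0000·-1.2500 = 1.2500

v = 1.2500, ω = -1.2500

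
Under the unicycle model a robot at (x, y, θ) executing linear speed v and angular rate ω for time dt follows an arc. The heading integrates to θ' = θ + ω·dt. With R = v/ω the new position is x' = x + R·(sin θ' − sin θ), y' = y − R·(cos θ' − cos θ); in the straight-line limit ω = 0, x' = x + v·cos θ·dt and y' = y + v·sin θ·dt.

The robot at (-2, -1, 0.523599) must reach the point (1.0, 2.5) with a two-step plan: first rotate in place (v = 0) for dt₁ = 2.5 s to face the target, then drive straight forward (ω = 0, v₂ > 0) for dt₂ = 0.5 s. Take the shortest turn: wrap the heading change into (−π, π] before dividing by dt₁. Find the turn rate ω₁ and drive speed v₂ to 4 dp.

heading to target = atan2(2.5−-1, 1−-2) = 0.8622
Δθ = wrap(0.8622 − 0.5236) = 0.3386; ω₁ = Δθ/dt₁ = 0.1354
distance = √((1−-2)² + (2.5−-1)²) = 4.6098; v₂ = distance/dt₂ = 9.2195

ω₁ = 0.1354, v₂ = 9.2195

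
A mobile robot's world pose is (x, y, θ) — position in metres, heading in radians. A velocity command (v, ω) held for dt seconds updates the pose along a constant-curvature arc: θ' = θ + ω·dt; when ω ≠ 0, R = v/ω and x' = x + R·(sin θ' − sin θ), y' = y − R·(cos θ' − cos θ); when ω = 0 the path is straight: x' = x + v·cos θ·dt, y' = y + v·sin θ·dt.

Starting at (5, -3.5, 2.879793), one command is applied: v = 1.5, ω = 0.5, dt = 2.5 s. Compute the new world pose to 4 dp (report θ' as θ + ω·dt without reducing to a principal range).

θ' = 2.8798 + 0.5·2.5 = 4.1298
R = v/ω = 1.5/0.5 = 3.0000
x' = 5 + 3.0000·(sin 4.1298 − sin 2.8798) = 1.7184
y' = -3.5 − 3.0000·(cos 4.1298 − cos 2.8798) = -4.7472

(1.7184, -4.7472, 4.1298)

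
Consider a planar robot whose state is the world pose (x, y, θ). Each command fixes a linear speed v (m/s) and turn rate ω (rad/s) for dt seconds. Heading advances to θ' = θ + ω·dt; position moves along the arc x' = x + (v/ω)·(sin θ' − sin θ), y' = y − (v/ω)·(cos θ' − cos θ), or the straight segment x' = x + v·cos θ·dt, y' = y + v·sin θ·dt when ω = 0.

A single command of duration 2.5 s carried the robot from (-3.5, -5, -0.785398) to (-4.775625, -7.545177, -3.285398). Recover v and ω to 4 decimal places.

v = 1.5000, ω = -1.0000

Δθ = -3.285398 − -0.785398 = -2.500000
ω = Δθ/dt = -2.500000/2.5 = -1.0000
R = −Δy/(cos θ' − cos θ) = -1.5000
v = R·ω = -1.5000·-1.0000 = 1.5000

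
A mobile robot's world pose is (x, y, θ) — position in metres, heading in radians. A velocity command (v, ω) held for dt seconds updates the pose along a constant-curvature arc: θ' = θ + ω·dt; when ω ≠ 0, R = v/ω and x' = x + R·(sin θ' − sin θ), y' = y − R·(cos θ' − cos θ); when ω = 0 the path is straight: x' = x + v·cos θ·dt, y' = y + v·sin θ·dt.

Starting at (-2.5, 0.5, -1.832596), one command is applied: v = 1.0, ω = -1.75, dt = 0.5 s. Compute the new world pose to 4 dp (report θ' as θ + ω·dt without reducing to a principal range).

(-2.8117, 0.1294, -2.7076)

θ' = -1.8326 + -1.75·0.5 = -2.7076
R = v/ω = 1.0/-1.75 = -0.5714
x' = -2.5 + -0.5714·(sin -2.7076 − sin -1.8326) = -2.8117
y' = 0.5 − -0.5714·(cos -2.7076 − cos -1.8326) = 0.1294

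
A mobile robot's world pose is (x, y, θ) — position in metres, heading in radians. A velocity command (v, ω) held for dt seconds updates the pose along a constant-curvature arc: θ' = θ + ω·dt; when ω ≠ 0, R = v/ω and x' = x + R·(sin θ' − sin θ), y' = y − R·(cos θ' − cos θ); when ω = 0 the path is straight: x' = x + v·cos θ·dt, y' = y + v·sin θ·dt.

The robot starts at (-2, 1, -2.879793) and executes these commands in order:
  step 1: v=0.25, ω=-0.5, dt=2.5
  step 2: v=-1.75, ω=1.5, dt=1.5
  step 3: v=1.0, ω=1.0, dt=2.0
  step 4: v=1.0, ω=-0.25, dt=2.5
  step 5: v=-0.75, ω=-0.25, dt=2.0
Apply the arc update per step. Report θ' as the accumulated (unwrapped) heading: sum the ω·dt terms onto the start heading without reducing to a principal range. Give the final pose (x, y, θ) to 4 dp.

(1.9442, 0.7451, -1.0048)

step 1: θ'=-4.1298 (R=-0.5000) → pose (-2.5469, 1.2079, -4.1298)
step 2: θ'=-1.8798 (R=-1.1667) → pose (-0.4613, 1.4950, -1.8798)
step 3: θ'=0.1202 (R=1.0000) → pose (0.6113, 0.1981, 0.1202)
step 4: θ'=-0.5048 (R=-4.0000) → pose (3.0254, -0.2720, -0.5048)
step 5: θ'=-1.0048 (R=3.0000) → pose (1.9442, 0.7451, -1.0048)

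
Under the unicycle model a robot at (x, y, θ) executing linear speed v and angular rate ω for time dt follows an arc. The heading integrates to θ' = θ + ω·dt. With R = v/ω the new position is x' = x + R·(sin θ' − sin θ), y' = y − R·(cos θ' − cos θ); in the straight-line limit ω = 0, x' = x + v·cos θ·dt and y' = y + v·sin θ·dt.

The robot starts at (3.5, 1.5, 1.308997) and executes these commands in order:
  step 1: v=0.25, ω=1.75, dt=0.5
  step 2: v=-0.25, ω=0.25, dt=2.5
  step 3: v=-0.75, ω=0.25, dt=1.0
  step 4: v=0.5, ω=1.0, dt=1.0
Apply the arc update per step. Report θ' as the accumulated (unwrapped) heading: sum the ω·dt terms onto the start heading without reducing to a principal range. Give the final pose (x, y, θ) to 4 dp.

(4.2639, 0.9009, 4.0590)

step 1: θ'=2.1840 (R=0.1429) → pose (3.4788, 1.6192, 2.1840)
step 2: θ'=2.8090 (R=-1.0000) → pose (3.9702, 1.2495, 2.8090)
step 3: θ'=3.0590 (R=-3.0000) → pose (4.7021, 1.0953, 3.0590)
step 4: θ'=4.0590 (R=0.5000) → pose (4.2639, 0.9009, 4.0590)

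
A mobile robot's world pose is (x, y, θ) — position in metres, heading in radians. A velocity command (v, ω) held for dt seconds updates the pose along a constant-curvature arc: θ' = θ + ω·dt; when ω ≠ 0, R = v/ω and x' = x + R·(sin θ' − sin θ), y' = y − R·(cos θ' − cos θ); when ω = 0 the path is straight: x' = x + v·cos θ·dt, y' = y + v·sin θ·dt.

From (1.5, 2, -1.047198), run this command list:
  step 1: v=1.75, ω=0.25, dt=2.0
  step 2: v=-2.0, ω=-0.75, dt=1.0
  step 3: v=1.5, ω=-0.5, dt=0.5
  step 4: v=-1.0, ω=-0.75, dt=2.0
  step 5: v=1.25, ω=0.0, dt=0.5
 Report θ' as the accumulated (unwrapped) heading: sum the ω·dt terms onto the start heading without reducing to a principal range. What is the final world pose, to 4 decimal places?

step 1: θ'=-0.5472 (R=7.0000) → pose (3.9201, -0.4779, -0.5472)
step 2: θ'=-1.2972 (R=2.6667) → pose (2.7401, 1.0789, -1.2972)
step 3: θ'=-1.5472 (R=-3.0000) → pose (2.8508, 0.3391, -1.5472)
step 4: θ'=-3.0472 (R=1.3333) → pose (4.0581, 1.6979, -3.0472)
step 5: θ'=-3.0472 (straight) → pose (3.4359, 1.6390, -3.0472)

(3.4359, 1.6390, -3.0472)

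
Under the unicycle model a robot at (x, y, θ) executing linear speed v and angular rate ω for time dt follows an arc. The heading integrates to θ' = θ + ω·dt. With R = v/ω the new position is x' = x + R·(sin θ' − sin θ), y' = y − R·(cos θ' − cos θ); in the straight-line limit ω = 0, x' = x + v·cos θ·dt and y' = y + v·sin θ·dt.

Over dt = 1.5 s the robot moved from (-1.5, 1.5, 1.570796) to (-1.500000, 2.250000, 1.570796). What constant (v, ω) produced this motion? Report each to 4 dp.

v = 0.5000, ω = 0.0000

Δθ = 1.570796 − 1.570796 = 0.000000
ω = Δθ/dt = 0.000000/1.5 = 0.0000
ω = 0 → v = (Δx·cos θ + Δy·sin θ)/dt = 0.5000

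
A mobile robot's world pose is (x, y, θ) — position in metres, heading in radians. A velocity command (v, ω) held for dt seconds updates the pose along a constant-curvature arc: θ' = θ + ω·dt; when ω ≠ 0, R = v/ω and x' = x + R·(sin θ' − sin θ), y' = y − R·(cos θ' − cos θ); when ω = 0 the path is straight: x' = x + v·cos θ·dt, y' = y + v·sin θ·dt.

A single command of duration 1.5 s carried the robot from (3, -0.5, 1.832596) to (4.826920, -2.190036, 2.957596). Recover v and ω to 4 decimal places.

Δθ = 2.957596 − 1.832596 = 1.125000
ω = Δθ/dt = 1.125000/1.5 = 0.7500
R = Δx/(sin θ' − sin θ) = -2.3333
v = R·ω = -2.3333·0.7500 = -1.7500

v = -1.7500, ω = 0.7500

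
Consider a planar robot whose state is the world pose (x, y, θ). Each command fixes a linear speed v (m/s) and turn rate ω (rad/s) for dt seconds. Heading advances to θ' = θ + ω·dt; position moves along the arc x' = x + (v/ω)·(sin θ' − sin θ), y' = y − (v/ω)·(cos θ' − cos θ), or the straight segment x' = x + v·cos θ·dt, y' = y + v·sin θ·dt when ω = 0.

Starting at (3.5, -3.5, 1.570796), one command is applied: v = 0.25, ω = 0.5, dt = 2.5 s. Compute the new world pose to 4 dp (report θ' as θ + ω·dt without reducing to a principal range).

θ' = 1.5708 + 0.5·2.5 = 2.8208
R = v/ω = 0.25/0.5 = 0.5000
x' = 3.5 + 0.5000·(sin 2.8208 − sin 1.5708) = 3.1577
y' = -3.5 − 0.5000·(cos 2.8208 − cos 1.5708) = -3.0255

(3.1577, -3.0255, 2.8208)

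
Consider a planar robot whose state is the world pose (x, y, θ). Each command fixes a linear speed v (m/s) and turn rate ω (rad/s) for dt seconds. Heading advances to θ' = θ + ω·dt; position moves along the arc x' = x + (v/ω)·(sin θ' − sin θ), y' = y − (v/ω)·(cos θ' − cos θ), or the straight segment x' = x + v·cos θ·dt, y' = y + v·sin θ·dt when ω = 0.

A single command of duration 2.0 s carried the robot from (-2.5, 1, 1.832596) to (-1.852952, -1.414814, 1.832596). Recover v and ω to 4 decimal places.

Δθ = 1.832596 − 1.832596 = 0.000000
ω = Δθ/dt = 0.000000/2.0 = 0.0000
ω = 0 → v = (Δx·cos θ + Δy·sin θ)/dt = -1.2500

v = -1.2500, ω = 0.0000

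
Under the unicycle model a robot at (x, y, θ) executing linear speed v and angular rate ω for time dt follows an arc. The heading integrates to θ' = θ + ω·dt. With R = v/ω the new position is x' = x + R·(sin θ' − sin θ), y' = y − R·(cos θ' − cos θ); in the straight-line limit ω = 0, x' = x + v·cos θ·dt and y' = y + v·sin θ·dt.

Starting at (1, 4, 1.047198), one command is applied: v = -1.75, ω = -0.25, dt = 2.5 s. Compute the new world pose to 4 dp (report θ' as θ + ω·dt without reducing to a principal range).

(-2.1938, 1.1147, 0.4222)

θ' = 1.0472 + -0.25·2.5 = 0.4222
R = v/ω = -1.75/-0.25 = 7.0000
x' = 1 + 7.0000·(sin 0.4222 − sin 1.0472) = -2.1938
y' = 4 − 7.0000·(cos 0.4222 − cos 1.0472) = 1.1147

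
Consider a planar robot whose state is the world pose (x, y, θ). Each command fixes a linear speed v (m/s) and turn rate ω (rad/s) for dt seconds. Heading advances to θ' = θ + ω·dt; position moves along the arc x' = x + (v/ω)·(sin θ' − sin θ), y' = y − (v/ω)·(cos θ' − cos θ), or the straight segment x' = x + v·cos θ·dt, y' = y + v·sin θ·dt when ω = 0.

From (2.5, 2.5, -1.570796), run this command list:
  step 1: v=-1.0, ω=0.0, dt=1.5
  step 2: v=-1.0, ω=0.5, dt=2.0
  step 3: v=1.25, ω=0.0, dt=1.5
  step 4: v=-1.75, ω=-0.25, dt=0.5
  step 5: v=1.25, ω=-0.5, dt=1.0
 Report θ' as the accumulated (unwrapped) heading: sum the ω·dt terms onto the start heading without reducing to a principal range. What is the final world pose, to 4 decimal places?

step 1: θ'=-1.5708 (straight) → pose (2.5000, 4.0000, -1.5708)
step 2: θ'=-0.5708 (R=-2.0000) → pose (1.5806, 5.6829, -0.5708)
step 3: θ'=-0.5708 (straight) → pose (3.1584, 4.6699, -0.5708)
step 4: θ'=-0.6958 (R=7.0000) → pose (2.4535, 5.1874, -0.6958)
step 5: θ'=-1.1958 (R=-2.5000) → pose (3.1773, 4.1842, -1.1958)

(3.1773, 4.1842, -1.1958)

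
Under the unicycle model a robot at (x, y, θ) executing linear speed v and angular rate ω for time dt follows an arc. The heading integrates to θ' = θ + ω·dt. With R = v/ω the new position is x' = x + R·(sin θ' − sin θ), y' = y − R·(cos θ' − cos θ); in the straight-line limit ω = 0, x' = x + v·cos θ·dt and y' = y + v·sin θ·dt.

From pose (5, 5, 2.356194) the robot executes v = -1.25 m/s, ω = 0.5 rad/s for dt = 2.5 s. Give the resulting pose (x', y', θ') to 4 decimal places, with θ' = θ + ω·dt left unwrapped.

(7.8879, 4.5328, 3.6062)

θ' = 2.3562 + 0.5·2.5 = 3.6062
R = v/ω = -1.25/0.5 = -2.5000
x' = 5 + -2.5000·(sin 3.6062 − sin 2.3562) = 7.8879
y' = 5 − -2.5000·(cos 3.6062 − cos 2.3562) = 4.5328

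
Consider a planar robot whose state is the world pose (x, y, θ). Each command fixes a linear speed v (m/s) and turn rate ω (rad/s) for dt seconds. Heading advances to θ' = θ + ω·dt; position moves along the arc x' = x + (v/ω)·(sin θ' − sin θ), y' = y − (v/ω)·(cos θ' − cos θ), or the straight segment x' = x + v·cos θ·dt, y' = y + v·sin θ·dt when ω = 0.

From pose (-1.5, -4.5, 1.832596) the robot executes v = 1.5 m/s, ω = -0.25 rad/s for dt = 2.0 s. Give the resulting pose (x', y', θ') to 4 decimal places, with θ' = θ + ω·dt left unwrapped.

(-1.5350, -1.5314, 1.3326)

θ' = 1.8326 + -0.25·2.0 = 1.3326
R = v/ω = 1.5/-0.25 = -6.0000
x' = -1.5 + -6.0000·(sin 1.3326 − sin 1.8326) = -1.5350
y' = -4.5 − -6.0000·(cos 1.3326 − cos 1.8326) = -1.5314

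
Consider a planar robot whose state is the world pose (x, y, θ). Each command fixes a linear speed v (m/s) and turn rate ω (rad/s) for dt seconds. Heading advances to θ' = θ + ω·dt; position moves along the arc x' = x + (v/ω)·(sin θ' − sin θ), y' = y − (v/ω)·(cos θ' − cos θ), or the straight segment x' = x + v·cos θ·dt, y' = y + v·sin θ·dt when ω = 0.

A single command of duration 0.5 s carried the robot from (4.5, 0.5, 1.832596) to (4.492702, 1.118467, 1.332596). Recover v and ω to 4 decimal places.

v = 1.2500, ω = -1.0000

Δθ = 1.332596 − 1.832596 = -0.500000
ω = Δθ/dt = -0.500000/0.5 = -1.0000
R = −Δy/(cos θ' − cos θ) = -1.2500
v = R·ω = -1.2500·-1.0000 = 1.2500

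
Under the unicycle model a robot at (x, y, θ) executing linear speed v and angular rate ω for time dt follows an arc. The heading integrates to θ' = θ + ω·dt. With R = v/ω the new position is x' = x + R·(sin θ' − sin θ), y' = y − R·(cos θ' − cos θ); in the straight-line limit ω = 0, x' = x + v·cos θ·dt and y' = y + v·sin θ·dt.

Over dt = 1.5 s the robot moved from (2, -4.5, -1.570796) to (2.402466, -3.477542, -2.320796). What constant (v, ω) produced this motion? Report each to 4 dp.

v = -0.7500, ω = -0.5000

Δθ = -2.320796 − -1.570796 = -0.750000
ω = Δθ/dt = -0.750000/1.5 = -0.5000
R = −Δy/(cos θ' − cos θ) = 1.5000
v = R·ω = 1.5000·-0.5000 = -0.7500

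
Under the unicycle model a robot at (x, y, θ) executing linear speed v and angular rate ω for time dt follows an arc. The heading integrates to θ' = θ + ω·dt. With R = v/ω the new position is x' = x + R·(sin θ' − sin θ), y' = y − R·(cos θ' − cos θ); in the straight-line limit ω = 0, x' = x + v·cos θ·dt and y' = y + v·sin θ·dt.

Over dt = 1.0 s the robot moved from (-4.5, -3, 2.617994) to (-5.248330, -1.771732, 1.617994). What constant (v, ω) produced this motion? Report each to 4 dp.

Δθ = 1.617994 − 2.617994 = -1.000000
ω = Δθ/dt = -1.000000/1.0 = -1.0000
R = −Δy/(cos θ' − cos θ) = -1.5000
v = R·ω = -1.5000·-1.0000 = 1.5000

v = 1.5000, ω = -1.0000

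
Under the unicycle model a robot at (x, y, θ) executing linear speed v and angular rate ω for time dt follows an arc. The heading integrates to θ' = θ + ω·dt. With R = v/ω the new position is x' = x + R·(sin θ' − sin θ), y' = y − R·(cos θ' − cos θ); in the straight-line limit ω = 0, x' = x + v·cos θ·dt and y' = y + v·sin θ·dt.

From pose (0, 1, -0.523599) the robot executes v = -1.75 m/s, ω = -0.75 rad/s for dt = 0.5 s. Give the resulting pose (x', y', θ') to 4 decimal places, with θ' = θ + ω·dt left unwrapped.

θ' = -0.5236 + -0.75·0.5 = -0.8986
R = v/ω = -1.75/-0.75 = 2.3333
x' = 0 + 2.3333·(sin -0.8986 − sin -0.5236) = -0.6591
y' = 1 − 2.3333·(cos -0.8986 − cos -0.5236) = 1.5677

(-0.6591, 1.5677, -0.8986)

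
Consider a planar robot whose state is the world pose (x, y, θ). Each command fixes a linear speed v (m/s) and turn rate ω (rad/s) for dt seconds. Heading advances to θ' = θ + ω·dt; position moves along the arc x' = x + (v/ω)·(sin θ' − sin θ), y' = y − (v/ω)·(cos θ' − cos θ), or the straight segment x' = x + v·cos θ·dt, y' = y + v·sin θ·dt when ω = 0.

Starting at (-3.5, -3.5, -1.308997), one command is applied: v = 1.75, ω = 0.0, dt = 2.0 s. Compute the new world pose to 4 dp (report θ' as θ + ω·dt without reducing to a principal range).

θ' = -1.3090 + 0.0·2.0 = -1.3090
ω = 0 → straight: x' = -3.5 + 1.75·cos(-1.3090)·2.0 = -2.5941
y' = -3.5 + 1.75·sin(-1.3090)·2.0 = -6.8807

(-2.5941, -6.8807, -1.3090)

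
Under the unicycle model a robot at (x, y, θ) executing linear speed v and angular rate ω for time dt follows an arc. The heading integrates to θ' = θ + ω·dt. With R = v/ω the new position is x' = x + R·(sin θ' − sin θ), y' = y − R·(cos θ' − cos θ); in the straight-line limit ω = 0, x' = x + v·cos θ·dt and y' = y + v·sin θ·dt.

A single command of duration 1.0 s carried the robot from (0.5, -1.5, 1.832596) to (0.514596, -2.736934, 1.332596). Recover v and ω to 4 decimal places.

Δθ = 1.332596 − 1.832596 = -0.500000
ω = Δθ/dt = -0.500000/1.0 = -0.5000
R = −Δy/(cos θ' − cos θ) = 2.5000
v = R·ω = 2.5000·-0.5000 = -1.2500

v = -1.2500, ω = -0.5000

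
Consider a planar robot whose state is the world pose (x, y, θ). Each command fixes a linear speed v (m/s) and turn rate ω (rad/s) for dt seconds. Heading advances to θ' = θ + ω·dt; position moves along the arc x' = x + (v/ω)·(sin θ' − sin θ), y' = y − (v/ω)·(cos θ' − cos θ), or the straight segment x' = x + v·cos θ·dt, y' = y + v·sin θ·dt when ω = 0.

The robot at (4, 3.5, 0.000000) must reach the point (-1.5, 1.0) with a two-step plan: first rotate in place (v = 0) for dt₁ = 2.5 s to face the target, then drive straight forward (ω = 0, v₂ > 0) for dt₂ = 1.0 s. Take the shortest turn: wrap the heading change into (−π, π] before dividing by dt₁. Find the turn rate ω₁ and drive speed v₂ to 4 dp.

heading to target = atan2(1−3.5, -1.5−4) = -2.7150
Δθ = wrap(-2.7150 − 0.0000) = -2.7150; ω₁ = Δθ/dt₁ = -1.0860
distance = √((-1.5−4)² + (1−3.5)²) = 6.0415; v₂ = distance/dt₂ = 6.0415

ω₁ = -1.0860, v₂ = 6.0415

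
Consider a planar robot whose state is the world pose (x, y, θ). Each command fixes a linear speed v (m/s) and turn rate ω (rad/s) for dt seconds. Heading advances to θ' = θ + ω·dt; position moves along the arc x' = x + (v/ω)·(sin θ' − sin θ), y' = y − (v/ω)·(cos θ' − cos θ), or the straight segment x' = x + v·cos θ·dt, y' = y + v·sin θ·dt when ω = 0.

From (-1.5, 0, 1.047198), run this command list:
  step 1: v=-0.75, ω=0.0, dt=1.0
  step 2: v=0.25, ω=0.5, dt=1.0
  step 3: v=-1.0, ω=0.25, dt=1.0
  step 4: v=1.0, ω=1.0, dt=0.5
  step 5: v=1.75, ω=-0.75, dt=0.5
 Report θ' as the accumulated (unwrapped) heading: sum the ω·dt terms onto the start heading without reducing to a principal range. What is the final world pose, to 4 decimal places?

(-2.3805, -0.2173, 1.9222)

step 1: θ'=1.0472 (straight) → pose (-1.8750, -0.6495, 1.0472)
step 2: θ'=1.5472 (R=0.5000) → pose (-1.8082, -0.4113, 1.5472)
step 3: θ'=1.7972 (R=-4.0000) → pose (-1.7072, -1.4036, 1.7972)
step 4: θ'=2.2972 (R=1.0000) → pose (-1.9341, -0.9639, 2.2972)
step 5: θ'=1.9222 (R=-2.3333) → pose (-2.3805, -0.2173, 1.9222)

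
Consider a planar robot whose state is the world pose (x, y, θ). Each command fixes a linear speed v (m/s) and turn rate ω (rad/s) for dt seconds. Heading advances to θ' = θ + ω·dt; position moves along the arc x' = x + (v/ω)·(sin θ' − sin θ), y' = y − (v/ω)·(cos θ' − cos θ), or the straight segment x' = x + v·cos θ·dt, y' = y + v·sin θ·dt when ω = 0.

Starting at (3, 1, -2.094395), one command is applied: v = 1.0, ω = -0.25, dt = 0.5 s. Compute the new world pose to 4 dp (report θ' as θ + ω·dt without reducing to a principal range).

θ' = -2.0944 + -0.25·0.5 = -2.2194
R = v/ω = 1.0/-0.25 = -4.0000
x' = 3 + -4.0000·(sin -2.2194 − sin -2.0944) = 2.7236
y' = 1 − -4.0000·(cos -2.2194 − cos -2.0944) = 0.5837

(2.7236, 0.5837, -2.2194)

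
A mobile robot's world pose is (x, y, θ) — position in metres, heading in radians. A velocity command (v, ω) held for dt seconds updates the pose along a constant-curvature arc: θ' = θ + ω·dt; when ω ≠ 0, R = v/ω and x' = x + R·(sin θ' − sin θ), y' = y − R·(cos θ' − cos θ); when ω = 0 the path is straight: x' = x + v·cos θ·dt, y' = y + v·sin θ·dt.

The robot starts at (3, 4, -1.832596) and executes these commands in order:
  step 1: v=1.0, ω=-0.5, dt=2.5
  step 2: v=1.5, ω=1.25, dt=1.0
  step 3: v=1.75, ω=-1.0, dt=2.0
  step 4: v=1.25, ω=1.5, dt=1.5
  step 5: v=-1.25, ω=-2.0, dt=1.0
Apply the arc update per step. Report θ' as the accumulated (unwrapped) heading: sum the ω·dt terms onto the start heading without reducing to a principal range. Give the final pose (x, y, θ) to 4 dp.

(-3.1806, 0.6636, -3.5826)

step 1: θ'=-3.0826 (R=-2.0000) → pose (1.1861, 2.5211, -3.0826)
step 2: θ'=-1.8326 (R=1.2000) → pose (0.0977, 1.6338, -1.8326)
step 3: θ'=-3.8326 (R=-1.7500) → pose (-2.7079, 0.7382, -3.8326)
step 4: θ'=-1.5826 (R=0.8333) → pose (-4.0723, 0.1058, -1.5826)
step 5: θ'=-3.5826 (R=0.6250) → pose (-3.1806, 0.6636, -3.5826)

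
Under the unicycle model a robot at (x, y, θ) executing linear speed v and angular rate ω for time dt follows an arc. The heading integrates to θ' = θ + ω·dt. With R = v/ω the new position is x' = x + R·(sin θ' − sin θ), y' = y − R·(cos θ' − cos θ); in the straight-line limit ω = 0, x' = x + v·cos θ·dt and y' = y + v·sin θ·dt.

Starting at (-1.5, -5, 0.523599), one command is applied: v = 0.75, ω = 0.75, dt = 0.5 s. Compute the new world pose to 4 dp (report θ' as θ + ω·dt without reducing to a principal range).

(-1.2175, -4.7567, 0.8986)

θ' = 0.5236 + 0.75·0.5 = 0.8986
R = v/ω = 0.75/0.75 = 1.0000
x' = -1.5 + 1.0000·(sin 0.8986 − sin 0.5236) = -1.2175
y' = -5 − 1.0000·(cos 0.8986 − cos 0.5236) = -4.7567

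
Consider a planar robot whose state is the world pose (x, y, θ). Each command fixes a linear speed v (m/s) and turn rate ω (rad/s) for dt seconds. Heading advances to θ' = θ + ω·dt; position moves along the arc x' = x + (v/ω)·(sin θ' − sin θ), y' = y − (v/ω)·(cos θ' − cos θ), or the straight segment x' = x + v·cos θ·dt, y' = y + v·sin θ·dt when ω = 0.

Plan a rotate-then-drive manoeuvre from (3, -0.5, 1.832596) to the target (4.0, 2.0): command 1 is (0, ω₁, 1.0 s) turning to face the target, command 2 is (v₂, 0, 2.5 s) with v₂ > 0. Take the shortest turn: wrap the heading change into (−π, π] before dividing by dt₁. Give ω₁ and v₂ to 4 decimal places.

ω₁ = -0.6423, v₂ = 1.0770

heading to target = atan2(2−-0.5, 4−3) = 1.1903
Δθ = wrap(1.1903 − 1.8326) = -0.6423; ω₁ = Δθ/dt₁ = -0.6423
distance = √((4−3)² + (2−-0.5)²) = 2.6926; v₂ = distance/dt₂ = 1.0770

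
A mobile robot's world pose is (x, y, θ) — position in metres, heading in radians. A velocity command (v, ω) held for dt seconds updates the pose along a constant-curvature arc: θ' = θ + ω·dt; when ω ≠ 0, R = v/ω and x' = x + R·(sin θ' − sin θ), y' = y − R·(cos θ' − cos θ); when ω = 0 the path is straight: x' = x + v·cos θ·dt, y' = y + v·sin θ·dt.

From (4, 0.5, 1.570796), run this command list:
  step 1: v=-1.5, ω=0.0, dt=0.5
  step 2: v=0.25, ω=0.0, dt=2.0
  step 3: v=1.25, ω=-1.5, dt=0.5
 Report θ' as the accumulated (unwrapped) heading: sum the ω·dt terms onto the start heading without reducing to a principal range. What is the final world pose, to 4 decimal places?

step 1: θ'=1.5708 (straight) → pose (4.0000, -0.2500, 1.5708)
step 2: θ'=1.5708 (straight) → pose (4.0000, 0.2500, 1.5708)
step 3: θ'=0.8208 (R=-0.8333) → pose (4.2236, 0.8180, 0.8208)

(4.2236, 0.8180, 0.8208)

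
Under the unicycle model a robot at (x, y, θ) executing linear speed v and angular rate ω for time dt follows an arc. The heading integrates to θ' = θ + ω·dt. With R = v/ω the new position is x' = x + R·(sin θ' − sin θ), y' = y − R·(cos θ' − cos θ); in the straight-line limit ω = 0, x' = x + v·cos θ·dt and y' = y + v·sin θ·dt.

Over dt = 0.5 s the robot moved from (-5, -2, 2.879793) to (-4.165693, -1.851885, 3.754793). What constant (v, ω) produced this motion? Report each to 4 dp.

v = -1.7500, ω = 1.7500

Δθ = 3.754793 − 2.879793 = 0.875000
ω = Δθ/dt = 0.875000/0.5 = 1.7500
R = Δx/(sin θ' − sin θ) = -1.0000
v = R·ω = -1.0000·1.7500 = -1.7500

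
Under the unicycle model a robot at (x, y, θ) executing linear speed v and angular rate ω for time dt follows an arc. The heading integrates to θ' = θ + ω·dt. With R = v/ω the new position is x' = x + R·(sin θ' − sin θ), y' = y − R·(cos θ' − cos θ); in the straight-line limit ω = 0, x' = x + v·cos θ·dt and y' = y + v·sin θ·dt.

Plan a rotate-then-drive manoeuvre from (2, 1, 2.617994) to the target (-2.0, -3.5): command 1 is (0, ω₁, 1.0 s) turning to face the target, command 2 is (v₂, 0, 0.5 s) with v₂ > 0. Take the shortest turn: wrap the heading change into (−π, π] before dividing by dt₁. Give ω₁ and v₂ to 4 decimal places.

ω₁ = 1.3678, v₂ = 12.0416

heading to target = atan2(-3.5−1, -2−2) = -2.2974
Δθ = wrap(-2.2974 − 2.6180) = 1.3678; ω₁ = Δθ/dt₁ = 1.3678
distance = √((-2−2)² + (-3.5−1)²) = 6.0208; v₂ = distance/dt₂ = 12.0416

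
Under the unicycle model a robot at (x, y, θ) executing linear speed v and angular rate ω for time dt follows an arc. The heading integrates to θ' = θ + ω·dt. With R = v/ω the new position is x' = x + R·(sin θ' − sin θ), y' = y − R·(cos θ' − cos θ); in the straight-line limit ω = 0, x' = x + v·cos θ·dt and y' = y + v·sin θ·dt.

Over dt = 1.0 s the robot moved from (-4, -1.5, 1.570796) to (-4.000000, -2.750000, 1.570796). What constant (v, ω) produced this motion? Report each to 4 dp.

v = -1.2500, ω = 0.0000

Δθ = 1.570796 − 1.570796 = 0.000000
ω = Δθ/dt = 0.000000/1.0 = 0.0000
ω = 0 → v = (Δx·cos θ + Δy·sin θ)/dt = -1.2500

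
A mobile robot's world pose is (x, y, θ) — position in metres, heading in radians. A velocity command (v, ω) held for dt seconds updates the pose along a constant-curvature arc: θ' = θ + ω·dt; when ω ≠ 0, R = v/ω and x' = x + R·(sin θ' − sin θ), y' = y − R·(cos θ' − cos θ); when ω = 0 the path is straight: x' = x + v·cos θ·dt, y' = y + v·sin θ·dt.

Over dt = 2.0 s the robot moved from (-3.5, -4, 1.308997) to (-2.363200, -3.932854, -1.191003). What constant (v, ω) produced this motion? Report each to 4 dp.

v = 0.7500, ω = -1.2500

Δθ = -1.191003 − 1.308997 = -2.500000
ω = Δθ/dt = -2.500000/2.0 = -1.2500
R = Δx/(sin θ' − sin θ) = -0.6000
v = R·ω = -0.6000·-1.2500 = 0.7500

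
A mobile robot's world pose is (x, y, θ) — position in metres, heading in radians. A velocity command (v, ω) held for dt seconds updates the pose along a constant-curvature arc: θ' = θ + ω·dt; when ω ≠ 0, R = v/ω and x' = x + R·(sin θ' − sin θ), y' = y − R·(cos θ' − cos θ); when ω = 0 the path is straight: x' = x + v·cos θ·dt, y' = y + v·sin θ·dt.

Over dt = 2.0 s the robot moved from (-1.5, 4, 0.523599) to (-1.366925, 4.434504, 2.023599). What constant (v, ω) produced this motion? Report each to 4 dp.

v = 0.2500, ω = 0.7500

Δθ = 2.023599 − 0.523599 = 1.500000
ω = Δθ/dt = 1.500000/2.0 = 0.7500
R = −Δy/(cos θ' − cos θ) = 0.3333
v = R·ω = 0.3333·0.7500 = 0.2500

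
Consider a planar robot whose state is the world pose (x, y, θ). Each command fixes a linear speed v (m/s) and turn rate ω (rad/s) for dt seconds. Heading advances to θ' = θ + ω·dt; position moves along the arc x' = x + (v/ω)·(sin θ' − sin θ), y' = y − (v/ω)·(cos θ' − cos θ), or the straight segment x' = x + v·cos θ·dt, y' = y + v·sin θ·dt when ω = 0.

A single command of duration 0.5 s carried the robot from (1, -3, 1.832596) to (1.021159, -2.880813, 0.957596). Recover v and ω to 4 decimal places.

v = 0.2500, ω = -1.7500

Δθ = 0.957596 − 1.832596 = -0.875000
ω = Δθ/dt = -0.875000/0.5 = -1.7500
R = −Δy/(cos θ' − cos θ) = -0.1429
v = R·ω = -0.1429·-1.7500 = 0.2500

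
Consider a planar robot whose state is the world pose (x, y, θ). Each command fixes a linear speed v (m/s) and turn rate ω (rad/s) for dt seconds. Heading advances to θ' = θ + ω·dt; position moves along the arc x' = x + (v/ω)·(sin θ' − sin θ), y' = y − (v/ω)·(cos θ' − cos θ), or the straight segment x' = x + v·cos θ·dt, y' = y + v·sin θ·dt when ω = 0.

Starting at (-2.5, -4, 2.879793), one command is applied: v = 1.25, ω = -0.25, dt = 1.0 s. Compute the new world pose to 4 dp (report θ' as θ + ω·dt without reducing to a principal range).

θ' = 2.8798 + -0.25·1.0 = 2.6298
R = v/ω = 1.25/-0.25 = -5.0000
x' = -2.5 + -5.0000·(sin 2.6298 − sin 2.8798) = -3.6546
y' = -4 − -5.0000·(cos 2.6298 − cos 2.8798) = -3.5297

(-3.6546, -3.5297, 2.6298)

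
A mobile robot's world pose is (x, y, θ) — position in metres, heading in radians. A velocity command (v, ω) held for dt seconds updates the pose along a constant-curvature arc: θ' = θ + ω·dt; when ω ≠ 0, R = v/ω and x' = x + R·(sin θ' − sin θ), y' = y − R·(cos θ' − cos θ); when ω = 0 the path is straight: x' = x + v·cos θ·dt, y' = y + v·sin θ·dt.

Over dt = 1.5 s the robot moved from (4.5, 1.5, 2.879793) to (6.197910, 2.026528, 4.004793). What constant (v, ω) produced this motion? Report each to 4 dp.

Δθ = 4.004793 − 2.879793 = 1.125000
ω = Δθ/dt = 1.125000/1.5 = 0.7500
R = Δx/(sin θ' − sin θ) = -1.6667
v = R·ω = -1.6667·0.7500 = -1.2500

v = -1.2500, ω = 0.7500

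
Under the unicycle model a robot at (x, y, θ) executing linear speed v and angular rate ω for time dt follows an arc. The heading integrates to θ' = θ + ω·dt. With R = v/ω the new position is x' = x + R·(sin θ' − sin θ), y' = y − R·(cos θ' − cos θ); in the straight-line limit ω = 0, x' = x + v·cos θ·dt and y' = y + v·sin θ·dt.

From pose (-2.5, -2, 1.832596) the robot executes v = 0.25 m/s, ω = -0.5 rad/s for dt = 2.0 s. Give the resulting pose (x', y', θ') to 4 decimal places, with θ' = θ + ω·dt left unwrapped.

θ' = 1.8326 + -0.5·2.0 = 0.8326
R = v/ω = 0.25/-0.5 = -0.5000
x' = -2.5 + -0.5000·(sin 0.8326 − sin 1.8326) = -2.3869
y' = -2 − -0.5000·(cos 0.8326 − cos 1.8326) = -1.5341

(-2.3869, -1.5341, 0.8326)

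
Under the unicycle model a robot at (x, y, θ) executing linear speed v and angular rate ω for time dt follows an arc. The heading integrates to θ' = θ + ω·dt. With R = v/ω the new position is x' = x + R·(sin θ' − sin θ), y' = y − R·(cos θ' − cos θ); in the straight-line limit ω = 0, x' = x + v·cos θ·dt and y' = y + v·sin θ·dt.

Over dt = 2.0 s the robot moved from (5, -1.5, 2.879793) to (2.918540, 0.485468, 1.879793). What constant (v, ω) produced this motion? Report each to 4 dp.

v = 1.5000, ω = -0.5000

Δθ = 1.879793 − 2.879793 = -1.000000
ω = Δθ/dt = -1.000000/2.0 = -0.5000
R = Δx/(sin θ' − sin θ) = -3.0000
v = R·ω = -3.0000·-0.5000 = 1.5000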